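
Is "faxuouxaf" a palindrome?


Word: "faxuouxaf"
Reversed: "faxuouxaf"
Forward == Backward? faxuouxaf == faxuouxaf
Palindrome = Yes


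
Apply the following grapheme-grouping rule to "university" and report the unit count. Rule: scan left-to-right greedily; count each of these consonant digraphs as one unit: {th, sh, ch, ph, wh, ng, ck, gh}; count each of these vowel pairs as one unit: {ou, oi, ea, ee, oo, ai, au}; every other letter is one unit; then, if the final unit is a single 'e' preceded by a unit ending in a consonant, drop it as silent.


Word: "university" (10 letters)
Left-to-right scan:
  1. 'u' (letter)
  2. 'n' (letter)
  3. 'i' (letter)
  4. 'v' (letter)
  5. 'e' (letter)
  6. 'r' (letter)
  7. 's' (letter)
  8. 'i' (letter)
  9. 't' (letter)
  10. 'y' (letter)
Units from scan: 10
Sound units = 10 units


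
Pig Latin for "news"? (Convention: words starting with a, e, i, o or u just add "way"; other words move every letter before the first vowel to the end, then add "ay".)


Word: "news"
Starts with consonant(s) → move to end, add 'ay'
Consonant cluster: "n"
Pig Latin = "ewsnay"


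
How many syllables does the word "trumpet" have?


Word: "trumpet"
Syllable breakdown: trum / pet
Counting: 2 parts
= 2 syllables


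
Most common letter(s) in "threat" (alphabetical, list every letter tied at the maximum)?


Word: "threat"
Letter counts:
  'a': 1
  'e': 1
  'h': 1
  'r': 1
  't': 2
Maximum count = 2
Most frequent = 't' (2 times each)


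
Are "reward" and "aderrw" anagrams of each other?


Word 1: "reward" → sorted: aderrw
Word 2: "aderrw" → sorted: aderrw
Same letters? aderrw == aderrw
Anagram = Yes


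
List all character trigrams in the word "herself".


Word: "herself" (length 7)
Number of trigrams = 7 - 3 + 1 = 5
  Position 0: "her"
  Position 1: "ers"
  Position 2: "rse"
  Position 3: "sel"
  Position 4: "elf"
Trigrams = "her", "ers", "rse", "sel", "elf"


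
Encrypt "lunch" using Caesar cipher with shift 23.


Word: "lunch"
Shift: 23
Each letter → (letter + shift) mod 26:
  'l' (11) + 23 = 8 → 'i'
  'u' (20) + 23 = 17 → 'r'
  'n' (13) + 23 = 10 → 'k'
  'c' (2) + 23 = 25 → 'z'
  'h' (7) + 23 = 4 → 'e'
Result = "irkze"


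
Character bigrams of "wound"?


Word: "wound" (length 5)
Number of bigrams = 5 - 2 + 1 = 4
  Position 0: "wo"
  Position 1: "ou"
  Position 2: "un"
  Position 3: "nd"
Bigrams = "wo", "ou", "un", "nd"


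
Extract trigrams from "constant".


Word: "constant" (length 8)
Number of trigrams = 8 - 3 + 1 = 6
  Position 0: "con"
  Position 1: "ons"
  Position 2: "nst"
  Position 3: "sta"
  Position 4: "tan"
  Position 5: "ant"
Trigrams = "con", "ons", "nst", "sta", "tan", "ant"


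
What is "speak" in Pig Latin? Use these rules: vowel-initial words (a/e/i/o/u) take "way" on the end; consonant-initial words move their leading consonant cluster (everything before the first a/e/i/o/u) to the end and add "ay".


Word: "speak"
Starts with consonant(s) → move to end, add 'ay'
Consonant cluster: "sp"
Pig Latin = "eakspay"


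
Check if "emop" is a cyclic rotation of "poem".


Word: "poem", Candidate: "emop"
Method: check if candidate is substring of word+word
"poempoem" contains "emop"? No
Is rotation = No


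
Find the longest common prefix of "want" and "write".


Word 1: "want"
Word 2: "write"
Comparing from start:
  Pos 0: 'w' == 'w'
  Pos 1: 'a' != 'r' (stop)
LCP = "w" (length 1)


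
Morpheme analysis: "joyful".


Word: "joyful"
Morphemes: joy | -ful
Each morpheme carries meaning
= 2 morphemes


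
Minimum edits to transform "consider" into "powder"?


Word 1: "consider" (length 8)
Word 2: "powder" (length 6)
One optimal edit sequence (insert/delete/substitute each cost 1):
  1. substitute 'c' -> 'p'  (+1)
  2. keep 'o'
  3. delete 'n'  (+1)
  4. delete 's'  (+1)
  5. substitute 'i' -> 'w'  (+1)
  6. keep 'd'
  7. keep 'e'
  8. keep 'r'
Total edit operations: 4
Edit distance = 4


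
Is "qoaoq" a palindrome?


Word: "qoaoq"
Reversed: "qoaoq"
Forward == Backward? qoaoq == qoaoq
Palindrome = Yes


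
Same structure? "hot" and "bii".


Pattern of "hot": [0, 1, 2]
Pattern of "bii": [0, 1, 1]
Patterns do not match
Same pattern = No


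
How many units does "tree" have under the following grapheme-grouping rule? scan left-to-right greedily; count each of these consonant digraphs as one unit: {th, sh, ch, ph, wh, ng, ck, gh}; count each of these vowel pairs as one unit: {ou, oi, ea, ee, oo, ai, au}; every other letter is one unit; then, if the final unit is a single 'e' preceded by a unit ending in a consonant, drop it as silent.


Word: "tree" (4 letters)
Left-to-right scan:
  [1] 't' (letter)
  [2] 'r' (letter)
  [3] 'ee' (vowel-pair)
Units from scan: 3
Sound units = 3 units


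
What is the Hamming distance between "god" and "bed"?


Comparing character by character (same length = 3):
  Pos 0: 'g' vs 'b' !=
  Pos 1: 'o' vs 'e' !=
  Pos 2: 'd' vs 'd' =
Hamming distance = 2


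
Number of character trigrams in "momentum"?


Word: "momentum" (length 8)
Number of 3-grams = length - 3 + 1 = 8 - 3 + 1
= 6


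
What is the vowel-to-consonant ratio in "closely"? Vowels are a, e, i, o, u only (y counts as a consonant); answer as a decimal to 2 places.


Word: "closely"
Vowels (a,e,i,o,u): 2
Consonants: 5
Ratio = 2/5
= 0.40


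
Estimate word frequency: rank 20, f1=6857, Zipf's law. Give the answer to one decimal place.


Zipf's law: f(r) = f(1) / r
f(1) = 6857
f(20) = 6857 / 20
= 342.9 occurrences


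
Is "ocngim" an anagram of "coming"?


Word 1: "coming" → sorted: cgimno
Word 2: "ocngim" → sorted: cgimno
Same letters? cgimno == cgimno
Anagram = Yes


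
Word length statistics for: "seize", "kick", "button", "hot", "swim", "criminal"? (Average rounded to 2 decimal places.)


Lengths: "seize"=5, "kick"=4, "button"=6, "hot"=3, "swim"=4, "criminal"=8
Sum = 30, Count = 6
Average = 30/6 = 5.00
= avg=5.00, min=3, max=8


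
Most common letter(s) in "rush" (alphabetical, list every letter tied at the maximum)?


Word: "rush"
Letter counts:
  'h': 1
  'r': 1
  's': 1
  'u': 1
Maximum count = 1
Most frequent = 'h', 'r', 's', 'u' (1 time each)


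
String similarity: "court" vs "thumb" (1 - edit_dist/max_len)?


Word 1: "court" (length 5)
Word 2: "thumb" (length 5)
One optimal edit sequence:
  1. substitute 'c' -> 't'  (+1)
  2. substitute 'o' -> 'h'  (+1)
  3. keep 'u'
  4. substitute 'r' -> 'm'  (+1)
  5. substitute 't' -> 'b'  (+1)
Edit distance = 4
Max length = max(5, 5) = 5
Similarity = 1 - 4/5
= 0.2000


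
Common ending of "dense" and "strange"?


Word 1: "dense"
Word 2: "strange"
Comparing from end:
  Pos -1: 'e' == 'e'
  Pos -2: 's' != 'g' (stop)
LCS = "e" (length 1)


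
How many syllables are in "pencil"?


Word: "pencil"
Syllable breakdown: pen-cil
Counting: 2 parts
= 2 syllables


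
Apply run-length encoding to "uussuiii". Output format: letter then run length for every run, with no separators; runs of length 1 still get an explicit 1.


String: "uussuiii"
Scanning for consecutive runs:
  'u' x 2
  's' x 2
  'u' x 1
  'i' x 3
RLE = "u2s2u1i3"


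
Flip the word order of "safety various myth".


Original: "safety various myth"
Words (1..n): safety | various | myth
Reversed (n..1): myth | various | safety
Result = "myth various safety"


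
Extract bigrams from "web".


Word: "web" (length 3)
Number of bigrams = 3 - 2 + 1 = 2
  Position 0: "we"
  Position 1: "eb"
Bigrams = "we", "eb"


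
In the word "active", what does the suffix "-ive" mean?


Suffix: -ive
Example: active (act + -ive)
Meaning = tending to


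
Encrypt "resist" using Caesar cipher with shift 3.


Word: "resist"
Shift: 3
Each letter → (letter + shift) mod 26:
  'r' (17) + 3 = 20 → 'u'
  'e' (4) + 3 = 7 → 'h'
  's' (18) + 3 = 21 → 'v'
  'i' (8) + 3 = 11 → 'l'
  's' (18) + 3 = 21 → 'v'
  't' (19) + 3 = 22 → 'w'
Result = "uhvlvw"


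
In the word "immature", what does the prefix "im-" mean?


Prefix: im-
As in: immature -> im- + mature
Meaning = not / into


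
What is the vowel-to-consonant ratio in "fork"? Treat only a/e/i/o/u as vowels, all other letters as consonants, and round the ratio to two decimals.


Word: "fork"
Vowels (a,e,i,o,u): 1
Consonants: 3
Ratio = 1/3
= 0.33


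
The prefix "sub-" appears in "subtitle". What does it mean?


Prefix: sub-
As in: subtitle -> sub- + title
Meaning = under / below


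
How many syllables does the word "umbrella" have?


Word: "umbrella"
Syllable breakdown: um · brel · la
Counting: 3 parts
= 3 syllables


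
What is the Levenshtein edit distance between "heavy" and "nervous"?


Word 1: "heavy" (length 5)
Word 2: "nervous" (length 7)
One optimal edit sequence (insert/delete/substitute each cost 1):
  1. substitute 'h' -> 'n'  (+1)
  2. keep 'e'
  3. substitute 'a' -> 'r'  (+1)
  4. keep 'v'
  5. insert 'o'  (+1)
  6. insert 'u'  (+1)
  7. substitute 'y' -> 's'  (+1)
Total edit operations: 5
Edit distance = 5


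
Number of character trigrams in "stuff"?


Word: "stuff" (length 5)
Number of 3-grams = length - 3 + 1 = 5 - 3 + 1
= 3


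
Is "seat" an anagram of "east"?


Word 1: "east" → sorted: aest
Word 2: "seat" → sorted: aest
Same letters? aest == aest
Anagram = Yes


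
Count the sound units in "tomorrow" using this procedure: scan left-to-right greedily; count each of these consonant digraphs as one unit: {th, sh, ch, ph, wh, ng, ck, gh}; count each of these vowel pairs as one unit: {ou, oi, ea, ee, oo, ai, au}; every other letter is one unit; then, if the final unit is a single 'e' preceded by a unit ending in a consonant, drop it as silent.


Word: "tomorrow" (8 letters)
Left-to-right scan:
  [1] 't' (letter)
  [2] 'o' (letter)
  [3] 'm' (letter)
  [4] 'o' (letter)
  [5] 'r' (letter)
  [6] 'r' (letter)
  [7] 'o' (letter)
  [8] 'w' (letter)
Units from scan: 8
Sound units = 8 units


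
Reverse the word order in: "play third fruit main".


Original: "play third fruit main"
Words (1..n): play | third | fruit | main
Reversed (n..1): main | fruit | third | play
Result = "main fruit third play"


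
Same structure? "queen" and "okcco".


Pattern of "queen": [0, 1, 2, 2, 3]
Pattern of "okcco": [0, 1, 2, 2, 0]
Patterns do not match
Same pattern = No


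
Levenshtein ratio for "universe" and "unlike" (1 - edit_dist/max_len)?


Word 1: "universe" (length 8)
Word 2: "unlike" (length 6)
One optimal edit sequence:
  1. keep 'u'
  2. keep 'n'
  3. delete 'i'  (+1)
  4. delete 'v'  (+1)
  5. substitute 'e' -> 'l'  (+1)
  6. substitute 'r' -> 'i'  (+1)
  7. substitute 's' -> 'k'  (+1)
  8. keep 'e'
Edit distance = 5
Max length = max(8, 6) = 8
Similarity = 1 - 5/8
= 0.3750


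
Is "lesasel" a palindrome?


Word: "lesasel"
Reversed: "lesasel"
Forward == Backward? lesasel == lesasel
Palindrome = Yes


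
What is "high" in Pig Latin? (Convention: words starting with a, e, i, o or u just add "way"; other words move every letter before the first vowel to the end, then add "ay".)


Word: "high"
Starts with consonant(s) → move to end, add 'ay'
Consonant cluster: "h"
Pig Latin = "ighhay"


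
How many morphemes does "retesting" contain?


Word: "retesting"
Morphemes: re- + test + -ing
Each morpheme carries meaning
= 3 morphemes


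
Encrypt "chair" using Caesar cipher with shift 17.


Word: "chair"
Shift: 17
Each letter → (letter + shift) mod 26:
  'c' (2) + 17 = 19 → 't'
  'h' (7) + 17 = 24 → 'y'
  'a' (0) + 17 = 17 → 'r'
  'i' (8) + 17 = 25 → 'z'
  'r' (17) + 17 = 8 → 'i'
Result = "tyrzi"


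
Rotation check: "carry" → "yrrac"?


Word: "carry", Candidate: "yrrac"
Method: check if candidate is substring of word+word
"carrycarry" contains "yrrac"? No
Is rotation = No


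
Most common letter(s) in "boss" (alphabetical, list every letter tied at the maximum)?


Word: "boss"
Letter counts:
  'b': 1
  'o': 1
  's': 2
Maximum count = 2
Most frequent = 's' (2 times each)


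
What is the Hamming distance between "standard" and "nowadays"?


Comparing character by character (same length = 8):
  Pos 0: 's' vs 'n' !=
  Pos 1: 't' vs 'o' !=
  Pos 2: 'a' vs 'w' !=
  Pos 3: 'n' vs 'a' !=
  Pos 4: 'd' vs 'd' =
  Pos 5: 'a' vs 'a' =
  Pos 6: 'r' vs 'y' !=
  Pos 7: 'd' vs 's' !=
Hamming distance = 6


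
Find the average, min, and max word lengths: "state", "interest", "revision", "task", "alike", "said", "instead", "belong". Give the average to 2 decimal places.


Lengths: "state"=5, "interest"=8, "revision"=8, "task"=4, "alike"=5, "said"=4, "instead"=7, "belong"=6
Sum = 47, Count = 8
Average = 47/8 = 5.88
= avg=5.88, min=4, max=8


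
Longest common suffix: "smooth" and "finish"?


Word 1: "smooth"
Word 2: "finish"
Comparing from end:
  Pos -1: 'h' == 'h'
  Pos -2: 't' != 's' (stop)
LCS = "h" (length 1)


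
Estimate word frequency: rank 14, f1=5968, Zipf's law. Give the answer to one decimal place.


Zipf's law: f(r) = f(1) / r
f(1) = 5968
f(14) = 5968 / 14
= 426.3 occurrences


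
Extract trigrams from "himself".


Word: "himself" (length 7)
Number of trigrams = 7 - 3 + 1 = 5
  Position 0: "him"
  Position 1: "ims"
  Position 2: "mse"
  Position 3: "sel"
  Position 4: "elf"
Trigrams = "him", "ims", "mse", "sel", "elf"


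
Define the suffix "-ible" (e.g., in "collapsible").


Suffix: -ible
As in: collapsible -> collapse + -ible, with a spelling change
Meaning = capable of


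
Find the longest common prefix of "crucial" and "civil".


Word 1: "crucial"
Word 2: "civil"
Comparing from start:
  Pos 0: 'c' == 'c'
  Pos 1: 'r' != 'i' (stop)
LCP = "c" (length 1)


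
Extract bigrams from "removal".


Word: "removal" (length 7)
Number of bigrams = 7 - 2 + 1 = 6
  Position 0: "re"
  Position 1: "em"
  Position 2: "mo"
  Position 3: "ov"
  Position 4: "va"
  Position 5: "al"
Bigrams = "re", "em", "mo", "ov", "va", "al"


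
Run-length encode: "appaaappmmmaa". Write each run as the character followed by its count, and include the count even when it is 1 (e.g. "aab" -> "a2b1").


String: "appaaappmmmaa"
Scanning for consecutive runs:
  'a' x 1
  'p' x 2
  'a' x 3
  'p' x 2
  'm' x 3
  'a' x 2
RLE = "a1p2a3p2m3a2"


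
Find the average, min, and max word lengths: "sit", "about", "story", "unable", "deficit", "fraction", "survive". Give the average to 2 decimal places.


Lengths: "sit"=3, "about"=5, "story"=5, "unable"=6, "deficit"=7, "fraction"=8, "survive"=7
Sum = 41, Count = 7
Average = 41/7 = 5.86
= avg=5.86, min=3, max=8


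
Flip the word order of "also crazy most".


Original: "also crazy most"
Words (1..n): also | crazy | most
Reversed (n..1): most | crazy | also
Result = "most crazy also"


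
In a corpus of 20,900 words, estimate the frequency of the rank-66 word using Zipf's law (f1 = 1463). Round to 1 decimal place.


Zipf's law: f(r) = f(1) / r
f(1) = 1463
f(66) = 1463 / 66
= 22.2 occurrences


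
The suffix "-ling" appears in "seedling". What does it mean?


Suffix: -ling
As in: seedling -> seed + -ling
Meaning = small / young


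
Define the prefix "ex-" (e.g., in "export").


Prefix: ex-
Example: export (ex- + port)
Meaning = out / former


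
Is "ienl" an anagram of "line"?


Word 1: "line" → sorted: eiln
Word 2: "ienl" → sorted: eiln
Same letters? eiln == eiln
Anagram = Yes


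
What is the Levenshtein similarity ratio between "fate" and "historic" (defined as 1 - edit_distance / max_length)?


Word 1: "fate" (length 4)
Word 2: "historic" (length 8)
One optimal edit sequence:
  1. insert 'h'  (+1)
  2. substitute 'f' -> 'i'  (+1)
  3. substitute 'a' -> 's'  (+1)
  4. keep 't'
  5. insert 'o'  (+1)
  6. insert 'r'  (+1)
  7. insert 'i'  (+1)
  8. substitute 'e' -> 'c'  (+1)
Edit distance = 7
Max length = max(4, 8) = 8
Similarity = 1 - 7/8
= 0.1250


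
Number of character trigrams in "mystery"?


Word: "mystery" (length 7)
Number of 3-grams = length - 3 + 1 = 7 - 3 + 1
= 5


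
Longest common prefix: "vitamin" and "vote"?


Word 1: "vitamin"
Word 2: "vote"
Comparing from start:
  Pos 0: 'v' == 'v'
  Pos 1: 'i' != 'o' (stop)
LCP = "v" (length 1)


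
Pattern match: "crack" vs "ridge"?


Pattern of "crack": [0, 1, 2, 0, 3]
Pattern of "ridge": [0, 1, 2, 3, 4]
Patterns do not match
Same pattern = No


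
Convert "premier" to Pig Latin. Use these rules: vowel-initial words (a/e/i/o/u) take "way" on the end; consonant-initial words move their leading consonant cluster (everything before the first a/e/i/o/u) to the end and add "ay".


Word: "premier"
Starts with consonant(s) → move to end, add 'ay'
Consonant cluster: "pr"
Pig Latin = "emierpray"


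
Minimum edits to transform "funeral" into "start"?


Word 1: "funeral" (length 7)
Word 2: "start" (length 5)
One optimal edit sequence (insert/delete/substitute each cost 1):
  1. delete 'f'  (+1)
  2. substitute 'u' -> 's'  (+1)
  3. substitute 'n' -> 't'  (+1)
  4. substitute 'e' -> 'a'  (+1)
  5. keep 'r'
  6. delete 'a'  (+1)
  7. substitute 'l' -> 't'  (+1)
Total edit operations: 6
Edit distance = 6


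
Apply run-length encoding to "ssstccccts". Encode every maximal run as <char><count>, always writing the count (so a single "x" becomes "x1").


String: "ssstccccts"
Scanning for consecutive runs:
  's' x 3
  't' x 1
  'c' x 4
  't' x 1
  's' x 1
RLE = "s3t1c4t1s1"


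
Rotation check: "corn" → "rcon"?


Word: "corn", Candidate: "rcon"
Method: check if candidate is substring of word+word
"corncorn" contains "rcon"? No
Is rotation = No


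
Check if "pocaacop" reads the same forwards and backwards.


Word: "pocaacop"
Reversed: "pocaacop"
Forward == Backward? pocaacop == pocaacop
Palindrome = Yes


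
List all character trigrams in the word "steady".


Word: "steady" (length 6)
Number of trigrams = 6 - 3 + 1 = 4
  Position 0: "ste"
  Position 1: "tea"
  Position 2: "ead"
  Position 3: "ady"
Trigrams = "ste", "tea", "ead", "ady"


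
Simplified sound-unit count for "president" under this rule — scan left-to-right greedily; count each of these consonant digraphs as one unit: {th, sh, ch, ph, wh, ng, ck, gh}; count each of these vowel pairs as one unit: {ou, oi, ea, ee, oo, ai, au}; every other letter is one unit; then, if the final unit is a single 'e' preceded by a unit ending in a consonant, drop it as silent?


Word: "president" (9 letters)
Left-to-right scan:
  [1] 'p' (letter)
  [2] 'r' (letter)
  [3] 'e' (letter)
  [4] 's' (letter)
  [5] 'i' (letter)
  [6] 'd' (letter)
  [7] 'e' (letter)
  [8] 'n' (letter)
  [9] 't' (letter)
Units from scan: 9
Sound units = 9 units


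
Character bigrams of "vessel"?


Word: "vessel" (length 6)
Number of bigrams = 6 - 2 + 1 = 5
  Position 0: "ve"
  Position 1: "es"
  Position 2: "ss"
  Position 3: "se"
  Position 4: "el"
Bigrams = "ve", "es", "ss", "se", "el"


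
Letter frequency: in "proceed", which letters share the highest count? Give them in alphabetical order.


Word: "proceed"
Letter counts:
  'c': 1
  'd': 1
  'e': 2
  'o': 1
  'p': 1
  'r': 1
Maximum count = 2
Most frequent = 'e' (2 times each)


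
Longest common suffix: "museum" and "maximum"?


Word 1: "museum"
Word 2: "maximum"
Comparing from end:
  Pos -1: 'm' == 'm'
  Pos -2: 'u' == 'u'
  Pos -3: 'e' != 'm' (stop)
LCS = "um" (length 2)


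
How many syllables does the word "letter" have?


Word: "letter"
Syllable breakdown: let · ter
Counting: 2 parts
= 2 syllables


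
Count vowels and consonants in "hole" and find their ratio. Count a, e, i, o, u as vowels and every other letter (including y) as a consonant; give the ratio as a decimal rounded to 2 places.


Word: "hole"
Vowels (a,e,i,o,u): 2
Consonants: 2
Ratio = 2/2
= 1.00


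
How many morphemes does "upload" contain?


Word: "upload"
Morphemes: up- / load
Each morpheme carries meaning
= 2 morphemes


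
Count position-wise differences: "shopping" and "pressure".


Comparing character by character (same length = 8):
  Pos 0: 's' vs 'p' !=
  Pos 1: 'h' vs 'r' !=
  Pos 2: 'o' vs 'e' !=
  Pos 3: 'p' vs 's' !=
  Pos 4: 'p' vs 's' !=
  Pos 5: 'i' vs 'u' !=
  Pos 6: 'n' vs 'r' !=
  Pos 7: 'g' vs 'e' !=
Hamming distance = 8


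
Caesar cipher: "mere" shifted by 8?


Word: "mere"
Shift: 8
Each letter → (letter + shift) mod 26:
  'm' (12) + 8 = 20 → 'u'
  'e' (4) + 8 = 12 → 'm'
  'r' (17) + 8 = 25 → 'z'
  'e' (4) + 8 = 12 → 'm'
Result = "umzm"


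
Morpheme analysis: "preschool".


Word: "preschool"
Morphemes: pre- / school
Each morpheme carries meaning
= 2 morphemes


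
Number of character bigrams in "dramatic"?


Word: "dramatic" (length 8)
Number of 2-grams = length - 2 + 1 = 8 - 2 + 1
= 7


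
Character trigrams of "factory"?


Word: "factory" (length 7)
Number of trigrams = 7 - 3 + 1 = 5
  Position 0: "fac"
  Position 1: "act"
  Position 2: "cto"
  Position 3: "tor"
  Position 4: "ory"
Trigrams = "fac", "act", "cto", "tor", "ory"


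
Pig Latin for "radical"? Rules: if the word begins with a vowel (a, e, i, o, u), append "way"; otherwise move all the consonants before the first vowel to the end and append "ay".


Word: "radical"
Starts with consonant(s) → move to end, add 'ay'
Consonant cluster: "r"
Pig Latin = "adicalray"


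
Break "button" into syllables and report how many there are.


Word: "button"
Syllable breakdown: but / ton
Counting: 2 parts
= 2 syllables


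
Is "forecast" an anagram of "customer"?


Word 1: "customer" → sorted: cemorstu
Word 2: "forecast" → sorted: aceforst
Same letters? cemorstu != aceforst
Anagram = No


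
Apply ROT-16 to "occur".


Word: "occur"
Shift: 16
Each letter → (letter + shift) mod 26:
  'o' (14) + 16 = 4 → 'e'
  'c' (2) + 16 = 18 → 's'
  'c' (2) + 16 = 18 → 's'
  'u' (20) + 16 = 10 → 'k'
  'r' (17) + 16 = 7 → 'h'
Result = "esskh"


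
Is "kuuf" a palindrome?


Word: "kuuf"
Reversed: "fuuk"
Forward == Backward? kuuf != fuuk
Palindrome = No


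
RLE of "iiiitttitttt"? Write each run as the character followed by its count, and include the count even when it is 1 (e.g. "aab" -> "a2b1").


String: "iiiitttitttt"
Scanning for consecutive runs:
  'i' x 4
  't' x 3
  'i' x 1
  't' x 4
RLE = "i4t3i1t4"


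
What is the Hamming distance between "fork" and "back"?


Comparing character by character (same length = 4):
  Pos 0: 'f' vs 'b' !=
  Pos 1: 'o' vs 'a' !=
  Pos 2: 'r' vs 'c' !=
  Pos 3: 'k' vs 'k' =
Hamming distance = 3


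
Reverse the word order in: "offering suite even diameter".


Original: "offering suite even diameter"
Words (1..n): offering | suite | even | diameter
Reversed (n..1): diameter | even | suite | offering
Result = "diameter even suite offering"


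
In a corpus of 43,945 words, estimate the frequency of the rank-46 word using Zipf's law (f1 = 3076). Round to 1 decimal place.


Zipf's law: f(r) = f(1) / r
f(1) = 3076
f(46) = 3076 / 46
= 66.9 occurrences


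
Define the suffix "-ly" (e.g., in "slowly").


Suffix: -ly
Example: slowly (slow + -ly)
Meaning = in a manner


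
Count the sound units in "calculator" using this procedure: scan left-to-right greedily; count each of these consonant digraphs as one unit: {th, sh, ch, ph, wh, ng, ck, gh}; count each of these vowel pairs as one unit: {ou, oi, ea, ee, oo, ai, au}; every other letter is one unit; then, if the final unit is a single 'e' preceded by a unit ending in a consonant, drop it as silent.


Word: "calculator" (10 letters)
Left-to-right scan:
  1. 'c' (letter)
  2. 'a' (letter)
  3. 'l' (letter)
  4. 'c' (letter)
  5. 'u' (letter)
  6. 'l' (letter)
  7. 'a' (letter)
  8. 't' (letter)
  9. 'o' (letter)
  10. 'r' (letter)
Units from scan: 10
Sound units = 10 units


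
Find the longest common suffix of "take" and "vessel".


Word 1: "take"
Word 2: "vessel"
Comparing from end:
  Pos -1: 'e' != 'l' (stop)
LCS = "" (length 0)


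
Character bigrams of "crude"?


Word: "crude" (length 5)
Number of bigrams = 5 - 2 + 1 = 4
  Position 0: "cr"
  Position 1: "ru"
  Position 2: "ud"
  Position 3: "de"
Bigrams = "cr", "ru", "ud", "de"


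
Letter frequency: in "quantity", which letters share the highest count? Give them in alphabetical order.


Word: "quantity"
Letter counts:
  'a': 1
  'i': 1
  'n': 1
  'q': 1
  't': 2
  'u': 1
  'y': 1
Maximum count = 2
Most frequent = 't' (2 times each)


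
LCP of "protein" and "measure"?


Word 1: "protein"
Word 2: "measure"
Comparing from start:
  Pos 0: 'p' != 'm' (stop)
LCP = "" (length 0)


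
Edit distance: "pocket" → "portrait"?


Word 1: "pocket" (length 6)
Word 2: "portrait" (length 8)
One optimal edit sequence (insert/delete/substitute each cost 1):
  1. keep 'p'
  2. keep 'o'
  3. insert 'r'  (+1)
  4. insert 't'  (+1)
  5. substitute 'c' -> 'r'  (+1)
  6. substitute 'k' -> 'a'  (+1)
  7. substitute 'e' -> 'i'  (+1)
  8. keep 't'
Total edit operations: 5
Edit distance = 5


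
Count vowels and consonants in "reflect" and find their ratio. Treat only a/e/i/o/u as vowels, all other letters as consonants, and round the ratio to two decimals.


Word: "reflect"
Vowels (a,e,i,o,u): 2
Consonants: 5
Ratio = 2/5
= 0.40


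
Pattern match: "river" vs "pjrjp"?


Pattern of "river": [0, 1, 2, 3, 0]
Pattern of "pjrjp": [0, 1, 2, 1, 0]
Patterns do not match
Same pattern = No


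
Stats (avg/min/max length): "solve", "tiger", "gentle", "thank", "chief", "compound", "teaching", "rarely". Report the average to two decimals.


Lengths: "solve"=5, "tiger"=5, "gentle"=6, "thank"=5, "chief"=5, "compound"=8, "teaching"=8, "rarely"=6
Sum = 48, Count = 8
Average = 48/8 = 6.00
= avg=6.00, min=5, max=8


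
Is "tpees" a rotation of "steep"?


Word: "steep", Candidate: "tpees"
Method: check if candidate is substring of word+word
"steepsteep" contains "tpees"? No
Is rotation = No


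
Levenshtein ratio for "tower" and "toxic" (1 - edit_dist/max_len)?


Word 1: "tower" (length 5)
Word 2: "toxic" (length 5)
One optimal edit sequence:
  1. keep 't'
  2. keep 'o'
  3. substitute 'w' -> 'x'  (+1)
  4. substitute 'e' -> 'i'  (+1)
  5. substitute 'r' -> 'c'  (+1)
Edit distance = 3
Max length = max(5, 5) = 5
Similarity = 1 - 3/5
= 0.4000


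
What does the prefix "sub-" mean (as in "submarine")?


Prefix: sub-
As in: submarine -> sub- + marine
Meaning = under / below


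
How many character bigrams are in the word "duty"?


Word: "duty" (length 4)
Number of 2-grams = length - 2 + 1 = 4 - 2 + 1
= 3


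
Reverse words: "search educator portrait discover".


Original: "search educator portrait discover"
Words (1..n): search | educator | portrait | discover
Reversed (n..1): discover | portrait | educator | search
Result = "discover portrait educator search"


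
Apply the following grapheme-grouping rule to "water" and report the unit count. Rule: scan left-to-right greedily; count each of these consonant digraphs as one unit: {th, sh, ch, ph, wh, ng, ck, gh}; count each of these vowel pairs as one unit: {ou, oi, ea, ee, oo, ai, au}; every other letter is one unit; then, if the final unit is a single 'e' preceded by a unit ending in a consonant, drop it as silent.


Word: "water" (5 letters)
Left-to-right scan:
  [1] 'w' (letter)
  [2] 'a' (letter)
  [3] 't' (letter)
  [4] 'e' (letter)
  [5] 'r' (letter)
Units from scan: 5
Sound units = 5 units


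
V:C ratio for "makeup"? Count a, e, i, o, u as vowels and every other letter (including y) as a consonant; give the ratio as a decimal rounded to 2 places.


Word: "makeup"
Vowels (a,e,i,o,u): 3
Consonants: 3
Ratio = 3/3
= 1.00


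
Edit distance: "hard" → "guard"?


Word 1: "hard" (length 4)
Word 2: "guard" (length 5)
One optimal edit sequence (insert/delete/substitute each cost 1):
  1. insert 'g'  (+1)
  2. substitute 'h' -> 'u'  (+1)
  3. keep 'a'
  4. keep 'r'
  5. keep 'd'
Total edit operations: 2
Edit distance = 2


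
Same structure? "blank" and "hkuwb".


Pattern of "blank": [0, 1, 2, 3, 4]
Pattern of "hkuwb": [0, 1, 2, 3, 4]
Patterns match
Same pattern = Yes


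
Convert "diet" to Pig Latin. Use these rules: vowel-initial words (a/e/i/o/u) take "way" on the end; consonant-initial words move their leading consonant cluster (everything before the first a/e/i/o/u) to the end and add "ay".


Word: "diet"
Starts with consonant(s) → move to end, add 'ay'
Consonant cluster: "d"
Pig Latin = "ietday"


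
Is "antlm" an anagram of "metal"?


Word 1: "metal" → sorted: aelmt
Word 2: "antlm" → sorted: almnt
Same letters? aelmt != almnt
Anagram = No


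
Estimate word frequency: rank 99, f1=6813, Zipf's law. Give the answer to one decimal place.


Zipf's law: f(r) = f(1) / r
f(1) = 6813
f(99) = 6813 / 99
= 68.8 occurrences


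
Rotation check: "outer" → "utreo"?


Word: "outer", Candidate: "utreo"
Method: check if candidate is substring of word+word
"outerouter" contains "utreo"? No
Is rotation = No


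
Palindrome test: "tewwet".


Word: "tewwet"
Reversed: "tewwet"
Forward == Backward? tewwet == tewwet
Palindrome = Yes


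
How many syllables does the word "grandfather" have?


Word: "grandfather"
Syllable breakdown: grand · fa · ther
Counting: 3 parts
= 3 syllables


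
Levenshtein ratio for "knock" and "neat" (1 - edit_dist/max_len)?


Word 1: "knock" (length 5)
Word 2: "neat" (length 4)
One optimal edit sequence:
  1. delete 'k'  (+1)
  2. keep 'n'
  3. substitute 'o' -> 'e'  (+1)
  4. substitute 'c' -> 'a'  (+1)
  5. substitute 'k' -> 't'  (+1)
Edit distance = 4
Max length = max(5, 4) = 5
Similarity = 1 - 4/5
= 0.2000


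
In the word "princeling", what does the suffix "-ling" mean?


Suffix: -ling
As in: princeling -> prince + -ling
Meaning = small / young


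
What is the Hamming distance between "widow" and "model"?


Comparing character by character (same length = 5):
  Pos 0: 'w' vs 'm' !=
  Pos 1: 'i' vs 'o' !=
  Pos 2: 'd' vs 'd' =
  Pos 3: 'o' vs 'e' !=
  Pos 4: 'w' vs 'l' !=
Hamming distance = 4


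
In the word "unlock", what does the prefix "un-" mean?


Prefix: un-
Example: unlock = un- + lock
Meaning = not / reverse


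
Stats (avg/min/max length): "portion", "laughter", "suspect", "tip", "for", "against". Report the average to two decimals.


Lengths: "portion"=7, "laughter"=8, "suspect"=7, "tip"=3, "for"=3, "against"=7
Sum = 35, Count = 6
Average = 35/6 = 5.83
= avg=5.83, min=3, max=8


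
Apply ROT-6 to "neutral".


Word: "neutral"
Shift: 6
Each letter → (letter + shift) mod 26:
  'n' (13) + 6 = 19 → 't'
  'e' (4) + 6 = 10 → 'k'
  'u' (20) + 6 = 0 → 'a'
  't' (19) + 6 = 25 → 'z'
  'r' (17) + 6 = 23 → 'x'
  'a' (0) + 6 = 6 → 'g'
  'l' (11) + 6 = 17 → 'r'
Result = "tkazxgr"


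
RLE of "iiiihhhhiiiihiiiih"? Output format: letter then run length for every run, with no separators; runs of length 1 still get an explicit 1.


String: "iiiihhhhiiiihiiiih"
Scanning for consecutive runs:
  'i' x 4
  'h' x 4
  'i' x 4
  'h' x 1
  'i' x 4
  'h' x 1
RLE = "i4h4i4h1i4h1"


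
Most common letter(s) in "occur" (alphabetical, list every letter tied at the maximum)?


Word: "occur"
Letter counts:
  'c': 2
  'o': 1
  'r': 1
  'u': 1
Maximum count = 2
Most frequent = 'c' (2 times each)


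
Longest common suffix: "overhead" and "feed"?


Word 1: "overhead"
Word 2: "feed"
Comparing from end:
  Pos -1: 'd' == 'd'
  Pos -2: 'a' != 'e' (stop)
LCS = "d" (length 1)


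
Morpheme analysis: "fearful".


Word: "fearful"
Morphemes: fear + -ful
Each morpheme carries meaning
= 2 morphemes


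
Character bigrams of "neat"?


Word: "neat" (length 4)
Number of bigrams = 4 - 2 + 1 = 3
  Position 0: "ne"
  Position 1: "ea"
  Position 2: "at"
Bigrams = "ne", "ea", "at"


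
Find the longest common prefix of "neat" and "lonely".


Word 1: "neat"
Word 2: "lonely"
Comparing from start:
  Pos 0: 'n' != 'l' (stop)
LCP = "" (length 0)


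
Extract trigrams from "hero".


Word: "hero" (length 4)
Number of trigrams = 4 - 3 + 1 = 2
  Position 0: "her"
  Position 1: "ero"
Trigrams = "her", "ero"


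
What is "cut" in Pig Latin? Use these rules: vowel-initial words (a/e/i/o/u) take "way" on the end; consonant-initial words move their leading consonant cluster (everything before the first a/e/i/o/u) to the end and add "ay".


Word: "cut"
Starts with consonant(s) → move to end, add 'ay'
Consonant cluster: "c"
Pig Latin = "utcay"


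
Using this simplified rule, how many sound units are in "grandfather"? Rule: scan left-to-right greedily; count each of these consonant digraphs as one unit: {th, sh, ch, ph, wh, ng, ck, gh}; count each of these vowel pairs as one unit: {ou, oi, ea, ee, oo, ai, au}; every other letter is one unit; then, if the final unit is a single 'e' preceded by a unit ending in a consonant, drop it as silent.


Word: "grandfather" (11 letters)
Left-to-right scan:
  1. 'g' (letter)
  2. 'r' (letter)
  3. 'a' (letter)
  4. 'n' (letter)
  5. 'd' (letter)
  6. 'f' (letter)
  7. 'a' (letter)
  8. 'th' (digraph)
  9. 'e' (letter)
  10. 'r' (letter)
Units from scan: 10
Sound units = 10 units


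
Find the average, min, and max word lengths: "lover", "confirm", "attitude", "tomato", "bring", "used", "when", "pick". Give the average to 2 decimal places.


Lengths: "lover"=5, "confirm"=7, "attitude"=8, "tomato"=6, "bring"=5, "used"=4, "when"=4, "pick"=4
Sum = 43, Count = 8
Average = 43/8 = 5.38
= avg=5.38, min=4, max=8


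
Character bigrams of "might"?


Word: "might" (length 5)
Number of bigrams = 5 - 2 + 1 = 4
  Position 0: "mi"
  Position 1: "ig"
  Position 2: "gh"
  Position 3: "ht"
Bigrams = "mi", "ig", "gh", "ht"


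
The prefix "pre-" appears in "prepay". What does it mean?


Prefix: pre-
Example: prepay (pre- + pay)
Meaning = before


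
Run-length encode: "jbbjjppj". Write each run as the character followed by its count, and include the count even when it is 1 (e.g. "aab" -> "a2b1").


String: "jbbjjppj"
Scanning for consecutive runs:
  'j' x 1
  'b' x 2
  'j' x 2
  'p' x 2
  'j' x 1
RLE = "j1b2j2p2j1"


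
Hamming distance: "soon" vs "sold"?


Comparing character by character (same length = 4):
  Pos 0: 's' vs 's' =
  Pos 1: 'o' vs 'o' =
  Pos 2: 'o' vs 'l' !=
  Pos 3: 'n' vs 'd' !=
Hamming distance = 2


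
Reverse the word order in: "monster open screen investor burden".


Original: "monster open screen investor burden"
Words (1..n): monster | open | screen | investor | burden
Reversed (n..1): burden | investor | screen | open | monster
Result = "burden investor screen open monster"


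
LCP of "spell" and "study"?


Word 1: "spell"
Word 2: "study"
Comparing from start:
  Pos 0: 's' == 's'
  Pos 1: 'p' != 't' (stop)
LCP = "s" (length 1)


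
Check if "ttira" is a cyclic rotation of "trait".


Word: "trait", Candidate: "ttira"
Method: check if candidate is substring of word+word
"traittrait" contains "ttira"? No
Is rotation = No


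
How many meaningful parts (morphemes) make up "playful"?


Word: "playful"
Morphemes: play + -ful
Each morpheme carries meaning
= 2 morphemes


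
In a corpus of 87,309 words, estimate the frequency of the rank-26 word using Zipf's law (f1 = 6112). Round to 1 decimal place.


Zipf's law: f(r) = f(1) / r
f(1) = 6112
f(26) = 6112 / 26
= 235.1 occurrences


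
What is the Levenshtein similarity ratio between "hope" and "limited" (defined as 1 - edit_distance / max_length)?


Word 1: "hope" (length 4)
Word 2: "limited" (length 7)
One optimal edit sequence:
  1. insert 'l'  (+1)
  2. insert 'i'  (+1)
  3. substitute 'h' -> 'm'  (+1)
  4. substitute 'o' -> 'i'  (+1)
  5. substitute 'p' -> 't'  (+1)
  6. keep 'e'
  7. insert 'd'  (+1)
Edit distance = 6
Max length = max(4, 7) = 7
Similarity = 1 - 6/7
= 0.1429


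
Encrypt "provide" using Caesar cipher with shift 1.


Word: "provide"
Shift: 1
Each letter → (letter + shift) mod 26:
  'p' (15) + 1 = 16 → 'q'
  'r' (17) + 1 = 18 → 's'
  'o' (14) + 1 = 15 → 'p'
  'v' (21) + 1 = 22 → 'w'
  'i' (8) + 1 = 9 → 'j'
  'd' (3) + 1 = 4 → 'e'
  'e' (4) + 1 = 5 → 'f'
Result = "qspwjef"


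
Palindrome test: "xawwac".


Word: "xawwac"
Reversed: "cawwax"
Forward == Backward? xawwac != cawwax
Palindrome = No


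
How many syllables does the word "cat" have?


Word: "cat"
Syllable breakdown: cat
Counting: 1 part
= 1 syllable


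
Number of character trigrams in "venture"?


Word: "venture" (length 7)
Number of 3-grams = length - 3 + 1 = 7 - 3 + 1
= 5


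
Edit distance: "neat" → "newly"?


Word 1: "neat" (length 4)
Word 2: "newly" (length 5)
One optimal edit sequence (insert/delete/substitute each cost 1):
  1. keep 'n'
  2. keep 'e'
  3. insert 'w'  (+1)
  4. substitute 'a' -> 'l'  (+1)
  5. substitute 't' -> 'y'  (+1)
Total edit operations: 3
Edit distance = 3


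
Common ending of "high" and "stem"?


Word 1: "high"
Word 2: "stem"
Comparing from end:
  Pos -1: 'h' != 'm' (stop)
LCS = "" (length 0)


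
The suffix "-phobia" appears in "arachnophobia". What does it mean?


Suffix: -phobia
Example: arachnophobia (arachno- + -phobia)
Meaning = fear of


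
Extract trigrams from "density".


Word: "density" (length 7)
Number of trigrams = 7 - 3 + 1 = 5
  Position 0: "den"
  Position 1: "ens"
  Position 2: "nsi"
  Position 3: "sit"
  Position 4: "ity"
Trigrams = "den", "ens", "nsi", "sit", "ity"


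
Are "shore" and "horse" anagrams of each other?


Word 1: "shore" → sorted: ehors
Word 2: "horse" → sorted: ehors
Same letters? ehors == ehors
Anagram = Yes


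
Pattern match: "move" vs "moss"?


Pattern of "move": [0, 1, 2, 3]
Pattern of "moss": [0, 1, 2, 2]
Patterns do not match
Same pattern = No


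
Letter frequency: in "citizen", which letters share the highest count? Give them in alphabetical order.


Word: "citizen"
Letter counts:
  'c': 1
  'e': 1
  'i': 2
  'n': 1
  't': 1
  'z': 1
Maximum count = 2
Most frequent = 'i' (2 times each)


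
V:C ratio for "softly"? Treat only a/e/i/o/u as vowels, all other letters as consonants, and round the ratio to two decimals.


Word: "softly"
Vowels (a,e,i,o,u): 1
Consonants: 5
Ratio = 1/5
= 0.20


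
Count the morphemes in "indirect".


Word: "indirect"
Morphemes: in- / direct
Each morpheme carries meaning
= 2 morphemes


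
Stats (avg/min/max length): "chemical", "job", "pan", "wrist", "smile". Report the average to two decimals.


Lengths: "chemical"=8, "job"=3, "pan"=3, "wrist"=5, "smile"=5
Sum = 24, Count = 5
Average = 24/5 = 4.80
= avg=4.80, min=3, max=8


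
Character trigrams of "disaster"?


Word: "disaster" (length 8)
Number of trigrams = 8 - 3 + 1 = 6
  Position 0: "dis"
  Position 1: "isa"
  Position 2: "sas"
  Position 3: "ast"
  Position 4: "ste"
  Position 5: "ter"
Trigrams = "dis", "isa", "sas", "ast", "ste", "ter"


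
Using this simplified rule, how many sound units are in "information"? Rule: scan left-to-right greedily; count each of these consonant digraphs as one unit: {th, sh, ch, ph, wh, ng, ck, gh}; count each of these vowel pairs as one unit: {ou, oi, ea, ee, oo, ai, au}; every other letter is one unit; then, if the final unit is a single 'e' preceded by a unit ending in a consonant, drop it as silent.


Word: "information" (11 letters)
Left-to-right scan:
  1. 'i' (letter)
  2. 'n' (letter)
  3. 'f' (letter)
  4. 'o' (letter)
  5. 'r' (letter)
  6. 'm' (letter)
  7. 'a' (letter)
  8. 't' (letter)
  9. 'i' (letter)
  10. 'o' (letter)
  11. 'n' (letter)
Units from scan: 11
Sound units = 11 units


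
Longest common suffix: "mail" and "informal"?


Word 1: "mail"
Word 2: "informal"
Comparing from end:
  Pos -1: 'l' == 'l'
  Pos -2: 'i' != 'a' (stop)
LCS = "l" (length 1)
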